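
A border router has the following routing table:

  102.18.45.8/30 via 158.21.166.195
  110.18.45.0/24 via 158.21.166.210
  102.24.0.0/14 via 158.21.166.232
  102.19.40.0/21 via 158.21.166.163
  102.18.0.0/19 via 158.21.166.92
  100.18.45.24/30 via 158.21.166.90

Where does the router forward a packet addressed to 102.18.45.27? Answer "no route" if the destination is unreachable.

No entry's prefix contains 102.18.45.27; there is no default route.

no route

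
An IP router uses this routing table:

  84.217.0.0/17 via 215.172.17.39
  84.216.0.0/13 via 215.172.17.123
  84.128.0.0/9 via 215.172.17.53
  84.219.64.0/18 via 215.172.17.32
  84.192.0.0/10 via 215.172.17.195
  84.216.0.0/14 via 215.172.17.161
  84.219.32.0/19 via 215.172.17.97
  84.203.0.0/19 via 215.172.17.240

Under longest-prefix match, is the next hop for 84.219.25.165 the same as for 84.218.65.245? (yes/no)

84.219.25.165: longest match 84.216.0.0/14 -> 215.172.17.161
84.218.65.245: longest match 84.216.0.0/14 -> 215.172.17.161

yes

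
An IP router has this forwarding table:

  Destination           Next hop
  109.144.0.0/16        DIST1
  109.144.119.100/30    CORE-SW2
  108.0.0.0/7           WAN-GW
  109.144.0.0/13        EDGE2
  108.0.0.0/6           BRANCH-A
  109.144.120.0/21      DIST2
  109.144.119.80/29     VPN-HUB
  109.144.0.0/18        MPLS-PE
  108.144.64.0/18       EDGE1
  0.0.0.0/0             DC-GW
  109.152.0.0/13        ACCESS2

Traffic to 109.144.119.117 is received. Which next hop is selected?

DIST1

Routes whose prefix contains 109.144.119.117:
  0.0.0.0/0 (default, matches everything) -> DC-GW
  108.0.0.0/6 (108.0.0.0 - 111.255.255.255) -> BRANCH-A
  108.0.0.0/7 (108.0.0.0 - 109.255.255.255) -> WAN-GW
  109.144.0.0/13 (109.144.0.0 - 109.151.255.255) -> EDGE2
  109.144.0.0/16 (109.144.0.0 - 109.144.255.255) -> DIST1
More-specific entries that do NOT match:
  109.144.119.100/30 (109.144.119.100 - 109.144.119.103) does not contain 109.144.119.117
  109.144.119.80/29 (109.144.119.80 - 109.144.119.87) does not contain 109.144.119.117
  109.144.120.0/21 (109.144.120.0 - 109.144.127.255) does not contain 109.144.119.117
  109.144.0.0/18 (109.144.0.0 - 109.144.63.255) does not contain 109.144.119.117
  108.144.64.0/18 (108.144.64.0 - 108.144.127.255) does not contain 109.144.119.117
Longest matching prefix is /16 -> next hop DIST1.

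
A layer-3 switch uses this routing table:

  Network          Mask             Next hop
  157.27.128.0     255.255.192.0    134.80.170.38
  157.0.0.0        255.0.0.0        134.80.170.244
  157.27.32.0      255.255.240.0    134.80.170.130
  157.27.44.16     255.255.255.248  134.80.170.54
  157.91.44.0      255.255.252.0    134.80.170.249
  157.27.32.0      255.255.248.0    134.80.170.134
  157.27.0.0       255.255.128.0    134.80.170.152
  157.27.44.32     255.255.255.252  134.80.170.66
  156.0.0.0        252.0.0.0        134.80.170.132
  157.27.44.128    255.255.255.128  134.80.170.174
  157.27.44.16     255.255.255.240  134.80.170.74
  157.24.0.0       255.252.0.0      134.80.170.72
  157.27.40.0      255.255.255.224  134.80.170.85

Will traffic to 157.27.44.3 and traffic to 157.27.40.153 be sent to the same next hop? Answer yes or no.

157.27.44.3: longest match 157.27.32.0/20 -> 134.80.170.130
157.27.40.153: longest match 157.27.32.0/20 -> 134.80.170.130

yes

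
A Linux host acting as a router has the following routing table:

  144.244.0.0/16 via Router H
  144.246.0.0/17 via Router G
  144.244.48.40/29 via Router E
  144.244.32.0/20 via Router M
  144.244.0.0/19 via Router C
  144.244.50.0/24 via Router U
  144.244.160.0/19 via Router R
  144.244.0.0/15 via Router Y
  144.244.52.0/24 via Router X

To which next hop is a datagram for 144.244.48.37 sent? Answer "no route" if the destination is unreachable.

Router H

Routes whose prefix contains 144.244.48.37:
  144.244.0.0/15 (144.244.0.0 - 144.245.255.255) -> Router Y
  144.244.0.0/16 (144.244.0.0 - 144.244.255.255) -> Router H
More-specific entries that do NOT match:
  144.244.48.40/29 (144.244.48.40 - 144.244.48.47) does not contain 144.244.48.37
  144.244.50.0/24 (144.244.50.0 - 144.244.50.255) does not contain 144.244.48.37
  144.244.52.0/24 (144.244.52.0 - 144.244.52.255) does not contain 144.244.48.37
  144.244.32.0/20 (144.244.32.0 - 144.244.47.255) does not contain 144.244.48.37
  144.244.0.0/19 (144.244.0.0 - 144.244.31.255) does not contain 144.244.48.37
  144.244.160.0/19 (144.244.160.0 - 144.244.191.255) does not contain 144.244.48.37
  144.246.0.0/17 (144.246.0.0 - 144.246.127.255) does not contain 144.244.48.37
Longest matching prefix is /16 -> next hop Router H.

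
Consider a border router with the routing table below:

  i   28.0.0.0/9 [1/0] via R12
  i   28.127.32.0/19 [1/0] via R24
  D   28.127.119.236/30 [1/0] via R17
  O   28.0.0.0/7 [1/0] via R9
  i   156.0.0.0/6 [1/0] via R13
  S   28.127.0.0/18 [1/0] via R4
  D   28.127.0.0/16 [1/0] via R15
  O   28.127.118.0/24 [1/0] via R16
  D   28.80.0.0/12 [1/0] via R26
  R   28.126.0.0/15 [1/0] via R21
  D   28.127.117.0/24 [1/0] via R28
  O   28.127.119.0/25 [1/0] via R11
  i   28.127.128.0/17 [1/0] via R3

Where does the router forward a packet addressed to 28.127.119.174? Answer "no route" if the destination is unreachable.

Routes whose prefix contains 28.127.119.174:
  28.0.0.0/7 (28.0.0.0 - 29.255.255.255) -> R9
  28.0.0.0/9 (28.0.0.0 - 28.127.255.255) -> R12
  28.126.0.0/15 (28.126.0.0 - 28.127.255.255) -> R21
  28.127.0.0/16 (28.127.0.0 - 28.127.255.255) -> R15
More-specific entries that do NOT match:
  28.127.119.236/30 (28.127.119.236 - 28.127.119.239) does not contain 28.127.119.174
  28.127.119.0/25 (28.127.119.0 - 28.127.119.127) does not contain 28.127.119.174
  28.127.118.0/24 (28.127.118.0 - 28.127.118.255) does not contain 28.127.119.174
  28.127.117.0/24 (28.127.117.0 - 28.127.117.255) does not contain 28.127.119.174
  28.127.32.0/19 (28.127.32.0 - 28.127.63.255) does not contain 28.127.119.174
  28.127.0.0/18 (28.127.0.0 - 28.127.63.255) does not contain 28.127.119.174
  28.127.128.0/17 (28.127.128.0 - 28.127.255.255) does not contain 28.127.119.174
Longest matching prefix is /16 -> next hop R15.

R15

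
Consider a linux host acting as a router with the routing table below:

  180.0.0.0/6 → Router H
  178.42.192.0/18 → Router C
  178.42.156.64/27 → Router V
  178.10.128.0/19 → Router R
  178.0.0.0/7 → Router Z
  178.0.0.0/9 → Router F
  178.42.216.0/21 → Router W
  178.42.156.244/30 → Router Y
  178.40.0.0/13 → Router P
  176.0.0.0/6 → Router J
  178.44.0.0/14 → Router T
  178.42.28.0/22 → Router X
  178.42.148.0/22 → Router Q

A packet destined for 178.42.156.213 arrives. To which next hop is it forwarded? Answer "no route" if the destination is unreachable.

Routes whose prefix contains 178.42.156.213:
  176.0.0.0/6 (176.0.0.0 - 179.255.255.255) -> Router J
  178.0.0.0/7 (178.0.0.0 - 179.255.255.255) -> Router Z
  178.0.0.0/9 (178.0.0.0 - 178.127.255.255) -> Router F
  178.40.0.0/13 (178.40.0.0 - 178.47.255.255) -> Router P
More-specific entries that do NOT match:
  178.42.156.244/30 (178.42.156.244 - 178.42.156.247) does not contain 178.42.156.213
  178.42.156.64/27 (178.42.156.64 - 178.42.156.95) does not contain 178.42.156.213
  178.42.28.0/22 (178.42.28.0 - 178.42.31.255) does not contain 178.42.156.213
  178.42.148.0/22 (178.42.148.0 - 178.42.151.255) does not contain 178.42.156.213
  178.42.216.0/21 (178.42.216.0 - 178.42.223.255) does not contain 178.42.156.213
  178.10.128.0/19 (178.10.128.0 - 178.10.159.255) does not contain 178.42.156.213
  178.42.192.0/18 (178.42.192.0 - 178.42.255.255) does not contain 178.42.156.213
  178.44.0.0/14 (178.44.0.0 - 178.47.255.255) does not contain 178.42.156.213
Longest matching prefix is /13 -> next hop Router P.

Router P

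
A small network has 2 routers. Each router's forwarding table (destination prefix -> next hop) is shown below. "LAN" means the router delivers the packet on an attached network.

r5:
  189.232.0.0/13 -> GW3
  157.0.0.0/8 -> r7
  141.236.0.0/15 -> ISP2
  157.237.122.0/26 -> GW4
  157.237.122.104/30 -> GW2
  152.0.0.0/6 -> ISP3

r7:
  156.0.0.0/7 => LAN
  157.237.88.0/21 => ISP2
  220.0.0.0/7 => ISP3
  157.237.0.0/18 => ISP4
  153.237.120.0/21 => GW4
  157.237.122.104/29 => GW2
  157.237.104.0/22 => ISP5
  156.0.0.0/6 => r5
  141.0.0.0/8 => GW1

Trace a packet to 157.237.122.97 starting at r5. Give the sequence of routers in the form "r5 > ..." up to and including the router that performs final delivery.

r5 > r7

At r5: longest match for 157.237.122.97 is 157.0.0.0/8 -> r7
At r7: longest match for 157.237.122.97 is 156.0.0.0/7 -> LAN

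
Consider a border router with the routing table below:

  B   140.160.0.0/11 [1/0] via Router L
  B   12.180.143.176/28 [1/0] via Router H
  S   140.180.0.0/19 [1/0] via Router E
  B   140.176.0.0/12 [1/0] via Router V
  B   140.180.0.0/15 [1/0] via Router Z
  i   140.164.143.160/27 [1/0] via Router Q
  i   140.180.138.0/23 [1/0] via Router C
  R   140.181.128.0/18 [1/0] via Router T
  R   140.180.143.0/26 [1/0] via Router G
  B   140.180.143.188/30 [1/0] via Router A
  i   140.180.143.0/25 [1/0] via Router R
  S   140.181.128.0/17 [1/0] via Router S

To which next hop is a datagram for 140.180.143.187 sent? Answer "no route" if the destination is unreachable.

Routes whose prefix contains 140.180.143.187:
  140.160.0.0/11 (140.160.0.0 - 140.191.255.255) -> Router L
  140.176.0.0/12 (140.176.0.0 - 140.191.255.255) -> Router V
  140.180.0.0/15 (140.180.0.0 - 140.181.255.255) -> Router Z
More-specific entries that do NOT match:
  140.180.143.188/30 (140.180.143.188 - 140.180.143.191) does not contain 140.180.143.187
  12.180.143.176/28 (12.180.143.176 - 12.180.143.191) does not contain 140.180.143.187
  140.164.143.160/27 (140.164.143.160 - 140.164.143.191) does not contain 140.180.143.187
  140.180.143.0/26 (140.180.143.0 - 140.180.143.63) does not contain 140.180.143.187
  140.180.143.0/25 (140.180.143.0 - 140.180.143.127) does not contain 140.180.143.187
  140.180.138.0/23 (140.180.138.0 - 140.180.139.255) does not contain 140.180.143.187
  140.180.0.0/19 (140.180.0.0 - 140.180.31.255) does not contain 140.180.143.187
  140.181.128.0/18 (140.181.128.0 - 140.181.191.255) does not contain 140.180.143.187
  140.181.128.0/17 (140.181.128.0 - 140.181.255.255) does not contain 140.180.143.187
Longest matching prefix is /15 -> next hop Router Z.

Router Z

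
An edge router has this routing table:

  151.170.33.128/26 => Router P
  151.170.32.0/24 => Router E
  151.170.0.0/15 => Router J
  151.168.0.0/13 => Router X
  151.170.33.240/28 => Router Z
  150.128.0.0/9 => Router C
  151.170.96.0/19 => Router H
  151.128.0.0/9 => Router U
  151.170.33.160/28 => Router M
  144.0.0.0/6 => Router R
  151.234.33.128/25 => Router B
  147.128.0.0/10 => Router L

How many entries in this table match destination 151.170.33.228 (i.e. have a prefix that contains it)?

3

Prefixes containing 151.170.33.228:
  151.128.0.0/9 (151.128.0.0 - 151.255.255.255)
  151.168.0.0/13 (151.168.0.0 - 151.175.255.255)
  151.170.0.0/15 (151.170.0.0 - 151.171.255.255)
Total matching entries: 3.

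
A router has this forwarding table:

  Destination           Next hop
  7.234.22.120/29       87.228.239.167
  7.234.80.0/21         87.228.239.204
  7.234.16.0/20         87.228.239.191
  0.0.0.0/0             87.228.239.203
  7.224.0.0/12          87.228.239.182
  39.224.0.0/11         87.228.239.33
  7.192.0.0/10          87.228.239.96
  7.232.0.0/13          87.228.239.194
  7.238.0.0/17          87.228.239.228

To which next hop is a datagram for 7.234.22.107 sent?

Routes whose prefix contains 7.234.22.107:
  0.0.0.0/0 (default, matches everything) -> 87.228.239.203
  7.192.0.0/10 (7.192.0.0 - 7.255.255.255) -> 87.228.239.96
  7.224.0.0/12 (7.224.0.0 - 7.239.255.255) -> 87.228.239.182
  7.232.0.0/13 (7.232.0.0 - 7.239.255.255) -> 87.228.239.194
  7.234.16.0/20 (7.234.16.0 - 7.234.31.255) -> 87.228.239.191
More-specific entries that do NOT match:
  7.234.22.120/29 (7.234.22.120 - 7.234.22.127) does not contain 7.234.22.107
  7.234.80.0/21 (7.234.80.0 - 7.234.87.255) does not contain 7.234.22.107
Longest matching prefix is /20 -> next hop 87.228.239.191.

87.228.239.191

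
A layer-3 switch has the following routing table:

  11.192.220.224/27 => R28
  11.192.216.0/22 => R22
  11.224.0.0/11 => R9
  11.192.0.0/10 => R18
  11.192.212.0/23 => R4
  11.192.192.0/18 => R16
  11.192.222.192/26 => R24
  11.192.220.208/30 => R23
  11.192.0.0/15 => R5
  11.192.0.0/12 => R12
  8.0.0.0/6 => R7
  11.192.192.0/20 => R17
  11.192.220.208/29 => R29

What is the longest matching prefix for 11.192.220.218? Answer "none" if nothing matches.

11.192.192.0/18

Entries matching 11.192.220.218:
  8.0.0.0/6 (8.0.0.0 - 11.255.255.255)
  11.192.0.0/10 (11.192.0.0 - 11.255.255.255)
  11.192.0.0/12 (11.192.0.0 - 11.207.255.255)
  11.192.0.0/15 (11.192.0.0 - 11.193.255.255)
  11.192.192.0/18 (11.192.192.0 - 11.192.255.255)
Most specific is 11.192.192.0/18.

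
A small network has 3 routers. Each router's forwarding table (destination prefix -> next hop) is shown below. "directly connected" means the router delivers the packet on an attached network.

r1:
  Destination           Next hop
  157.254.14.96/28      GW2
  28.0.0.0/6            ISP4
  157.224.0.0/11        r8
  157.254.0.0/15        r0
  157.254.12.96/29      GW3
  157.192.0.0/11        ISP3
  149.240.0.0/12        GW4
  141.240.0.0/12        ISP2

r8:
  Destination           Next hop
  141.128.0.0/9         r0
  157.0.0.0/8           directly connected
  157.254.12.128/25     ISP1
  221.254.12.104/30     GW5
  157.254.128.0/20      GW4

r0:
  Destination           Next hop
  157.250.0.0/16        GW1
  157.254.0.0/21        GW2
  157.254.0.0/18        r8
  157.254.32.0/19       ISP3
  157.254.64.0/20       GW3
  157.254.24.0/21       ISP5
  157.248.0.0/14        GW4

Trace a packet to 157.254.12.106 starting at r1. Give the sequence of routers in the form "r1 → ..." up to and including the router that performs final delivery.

r1 → r0 → r8

At r1: longest match for 157.254.12.106 is 157.254.0.0/15 -> r0
At r0: longest match for 157.254.12.106 is 157.254.0.0/18 -> r8
At r8: longest match for 157.254.12.106 is 157.0.0.0/8 -> directly connected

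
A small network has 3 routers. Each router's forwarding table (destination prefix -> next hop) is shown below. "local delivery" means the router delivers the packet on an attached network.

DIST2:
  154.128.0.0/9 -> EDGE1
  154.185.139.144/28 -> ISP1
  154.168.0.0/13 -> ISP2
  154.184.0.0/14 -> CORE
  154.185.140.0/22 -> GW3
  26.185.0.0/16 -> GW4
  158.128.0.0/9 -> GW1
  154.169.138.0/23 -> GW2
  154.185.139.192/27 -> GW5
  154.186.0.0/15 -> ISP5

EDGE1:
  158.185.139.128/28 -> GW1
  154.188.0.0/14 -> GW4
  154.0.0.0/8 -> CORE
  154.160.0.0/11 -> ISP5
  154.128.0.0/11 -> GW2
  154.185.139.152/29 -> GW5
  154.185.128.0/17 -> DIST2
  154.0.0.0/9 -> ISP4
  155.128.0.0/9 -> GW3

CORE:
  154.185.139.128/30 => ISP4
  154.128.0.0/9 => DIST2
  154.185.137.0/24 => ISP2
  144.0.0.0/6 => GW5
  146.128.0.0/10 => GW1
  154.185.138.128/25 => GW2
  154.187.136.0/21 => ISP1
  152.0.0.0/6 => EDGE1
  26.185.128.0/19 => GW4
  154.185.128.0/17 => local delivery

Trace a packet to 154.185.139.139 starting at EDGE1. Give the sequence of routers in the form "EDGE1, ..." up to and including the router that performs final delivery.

At EDGE1: longest match for 154.185.139.139 is 154.185.128.0/17 -> DIST2
At DIST2: longest match for 154.185.139.139 is 154.184.0.0/14 -> CORE
At CORE: longest match for 154.185.139.139 is 154.185.128.0/17 -> local delivery

EDGE1, DIST2, CORE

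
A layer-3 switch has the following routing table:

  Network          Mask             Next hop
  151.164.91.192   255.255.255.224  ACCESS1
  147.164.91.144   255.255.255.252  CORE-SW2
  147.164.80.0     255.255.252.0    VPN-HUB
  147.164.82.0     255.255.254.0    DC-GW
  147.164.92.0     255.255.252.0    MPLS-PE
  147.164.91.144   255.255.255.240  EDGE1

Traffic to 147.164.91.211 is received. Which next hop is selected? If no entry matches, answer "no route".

No entry's prefix contains 147.164.91.211; there is no default route.

no route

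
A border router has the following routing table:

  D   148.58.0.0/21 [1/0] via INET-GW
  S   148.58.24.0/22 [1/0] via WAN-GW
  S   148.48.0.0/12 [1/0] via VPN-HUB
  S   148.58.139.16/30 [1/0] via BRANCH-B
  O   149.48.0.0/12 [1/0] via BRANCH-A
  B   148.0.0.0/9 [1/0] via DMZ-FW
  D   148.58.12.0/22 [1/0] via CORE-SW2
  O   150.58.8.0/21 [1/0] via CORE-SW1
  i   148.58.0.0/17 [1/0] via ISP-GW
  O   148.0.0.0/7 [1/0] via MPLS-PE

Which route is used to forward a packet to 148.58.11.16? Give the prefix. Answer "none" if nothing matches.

148.58.0.0/17

Entries matching 148.58.11.16:
  148.0.0.0/7 (148.0.0.0 - 149.255.255.255)
  148.0.0.0/9 (148.0.0.0 - 148.127.255.255)
  148.48.0.0/12 (148.48.0.0 - 148.63.255.255)
  148.58.0.0/17 (148.58.0.0 - 148.58.127.255)
Most specific is 148.58.0.0/17.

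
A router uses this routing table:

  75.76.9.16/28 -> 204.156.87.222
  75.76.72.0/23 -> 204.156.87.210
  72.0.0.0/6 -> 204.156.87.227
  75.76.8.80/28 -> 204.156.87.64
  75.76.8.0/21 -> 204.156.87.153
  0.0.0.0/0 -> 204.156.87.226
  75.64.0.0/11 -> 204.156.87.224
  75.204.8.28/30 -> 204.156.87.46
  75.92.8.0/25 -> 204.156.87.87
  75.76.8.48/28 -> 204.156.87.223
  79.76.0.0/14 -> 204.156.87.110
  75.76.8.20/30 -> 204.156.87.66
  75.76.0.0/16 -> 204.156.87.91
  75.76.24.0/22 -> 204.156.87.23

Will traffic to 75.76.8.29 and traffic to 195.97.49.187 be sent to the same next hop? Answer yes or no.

no

75.76.8.29: longest match 75.76.8.0/21 -> 204.156.87.153
195.97.49.187: longest match 0.0.0.0/0 -> 204.156.87.226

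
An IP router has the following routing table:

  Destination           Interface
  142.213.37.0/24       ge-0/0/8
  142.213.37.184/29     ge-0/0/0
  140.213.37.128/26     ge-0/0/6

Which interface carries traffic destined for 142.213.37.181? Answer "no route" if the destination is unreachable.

ge-0/0/8

Routes whose prefix contains 142.213.37.181:
  142.213.37.0/24 (142.213.37.0 - 142.213.37.255) -> ge-0/0/8
More-specific entries that do NOT match:
  142.213.37.184/29 (142.213.37.184 - 142.213.37.191) does not contain 142.213.37.181
  140.213.37.128/26 (140.213.37.128 - 140.213.37.191) does not contain 142.213.37.181
Longest matching prefix is /24 -> interface ge-0/0/8.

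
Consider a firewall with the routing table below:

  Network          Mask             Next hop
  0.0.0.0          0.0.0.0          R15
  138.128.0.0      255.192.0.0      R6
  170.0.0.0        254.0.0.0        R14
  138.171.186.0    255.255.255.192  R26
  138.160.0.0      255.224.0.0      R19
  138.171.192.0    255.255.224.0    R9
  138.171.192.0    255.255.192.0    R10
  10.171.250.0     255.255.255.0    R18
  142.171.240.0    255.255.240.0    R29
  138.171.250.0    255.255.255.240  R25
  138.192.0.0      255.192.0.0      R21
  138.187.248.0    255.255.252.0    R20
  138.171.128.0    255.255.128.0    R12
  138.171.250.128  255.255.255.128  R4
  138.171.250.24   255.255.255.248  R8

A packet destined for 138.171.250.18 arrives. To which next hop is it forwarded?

Routes whose prefix contains 138.171.250.18:
  0.0.0.0/0 (default, matches everything) -> R15
  138.128.0.0/10 (138.128.0.0 - 138.191.255.255) -> R6
  138.160.0.0/11 (138.160.0.0 - 138.191.255.255) -> R19
  138.171.128.0/17 (138.171.128.0 - 138.171.255.255) -> R12
  138.171.192.0/18 (138.171.192.0 - 138.171.255.255) -> R10
More-specific entries that do NOT match:
  138.171.250.24/29 (138.171.250.24 - 138.171.250.31) does not contain 138.171.250.18
  138.171.250.0/28 (138.171.250.0 - 138.171.250.15) does not contain 138.171.250.18
  138.171.186.0/26 (138.171.186.0 - 138.171.186.63) does not contain 138.171.250.18
  138.171.250.128/25 (138.171.250.128 - 138.171.250.255) does not contain 138.171.250.18
  10.171.250.0/24 (10.171.250.0 - 10.171.250.255) does not contain 138.171.250.18
  138.187.248.0/22 (138.187.248.0 - 138.187.251.255) does not contain 138.171.250.18
  142.171.240.0/20 (142.171.240.0 - 142.171.255.255) does not contain 138.171.250.18
  138.171.192.0/19 (138.171.192.0 - 138.171.223.255) does not contain 138.171.250.18
Longest matching prefix is /18 -> next hop R10.

R10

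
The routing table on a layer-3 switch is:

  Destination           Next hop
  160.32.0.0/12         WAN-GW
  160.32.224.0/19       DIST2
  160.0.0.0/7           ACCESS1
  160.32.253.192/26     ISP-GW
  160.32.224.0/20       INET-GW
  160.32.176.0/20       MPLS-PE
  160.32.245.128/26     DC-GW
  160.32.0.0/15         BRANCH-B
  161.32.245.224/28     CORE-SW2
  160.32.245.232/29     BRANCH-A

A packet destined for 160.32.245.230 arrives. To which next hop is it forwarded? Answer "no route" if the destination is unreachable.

DIST2

Routes whose prefix contains 160.32.245.230:
  160.0.0.0/7 (160.0.0.0 - 161.255.255.255) -> ACCESS1
  160.32.0.0/12 (160.32.0.0 - 160.47.255.255) -> WAN-GW
  160.32.0.0/15 (160.32.0.0 - 160.33.255.255) -> BRANCH-B
  160.32.224.0/19 (160.32.224.0 - 160.32.255.255) -> DIST2
More-specific entries that do NOT match:
  160.32.245.232/29 (160.32.245.232 - 160.32.245.239) does not contain 160.32.245.230
  161.32.245.224/28 (161.32.245.224 - 161.32.245.239) does not contain 160.32.245.230
  160.32.253.192/26 (160.32.253.192 - 160.32.253.255) does not contain 160.32.245.230
  160.32.245.128/26 (160.32.245.128 - 160.32.245.191) does not contain 160.32.245.230
  160.32.224.0/20 (160.32.224.0 - 160.32.239.255) does not contain 160.32.245.230
  160.32.176.0/20 (160.32.176.0 - 160.32.191.255) does not contain 160.32.245.230
Longest matching prefix is /19 -> next hop DIST2.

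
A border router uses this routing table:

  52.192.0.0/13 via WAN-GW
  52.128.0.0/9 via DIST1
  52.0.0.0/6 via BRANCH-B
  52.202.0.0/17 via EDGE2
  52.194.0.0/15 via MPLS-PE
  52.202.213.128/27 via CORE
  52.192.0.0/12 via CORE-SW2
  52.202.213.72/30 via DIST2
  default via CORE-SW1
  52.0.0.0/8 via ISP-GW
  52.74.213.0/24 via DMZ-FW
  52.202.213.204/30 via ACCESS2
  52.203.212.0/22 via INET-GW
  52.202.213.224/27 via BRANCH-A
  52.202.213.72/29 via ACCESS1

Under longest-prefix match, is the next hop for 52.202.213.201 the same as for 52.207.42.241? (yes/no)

52.202.213.201: longest match 52.192.0.0/12 -> CORE-SW2
52.207.42.241: longest match 52.192.0.0/12 -> CORE-SW2

yes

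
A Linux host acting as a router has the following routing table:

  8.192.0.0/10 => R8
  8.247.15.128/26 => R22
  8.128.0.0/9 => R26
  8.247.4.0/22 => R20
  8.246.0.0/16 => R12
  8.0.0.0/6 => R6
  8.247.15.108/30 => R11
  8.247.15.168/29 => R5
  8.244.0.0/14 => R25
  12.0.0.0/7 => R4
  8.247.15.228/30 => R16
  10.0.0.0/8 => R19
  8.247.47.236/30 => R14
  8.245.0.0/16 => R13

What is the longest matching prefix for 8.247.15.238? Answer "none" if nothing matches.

8.244.0.0/14

Entries matching 8.247.15.238:
  8.0.0.0/6 (8.0.0.0 - 11.255.255.255)
  8.128.0.0/9 (8.128.0.0 - 8.255.255.255)
  8.192.0.0/10 (8.192.0.0 - 8.255.255.255)
  8.244.0.0/14 (8.244.0.0 - 8.247.255.255)
Most specific is 8.244.0.0/14.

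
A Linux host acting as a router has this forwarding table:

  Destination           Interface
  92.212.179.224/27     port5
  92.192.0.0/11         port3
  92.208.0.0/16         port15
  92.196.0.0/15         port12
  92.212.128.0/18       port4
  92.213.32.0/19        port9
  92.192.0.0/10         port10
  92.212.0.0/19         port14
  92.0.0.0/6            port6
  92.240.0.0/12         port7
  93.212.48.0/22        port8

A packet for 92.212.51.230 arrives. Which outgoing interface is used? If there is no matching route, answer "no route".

Routes whose prefix contains 92.212.51.230:
  92.0.0.0/6 (92.0.0.0 - 95.255.255.255) -> port6
  92.192.0.0/10 (92.192.0.0 - 92.255.255.255) -> port10
  92.192.0.0/11 (92.192.0.0 - 92.223.255.255) -> port3
More-specific entries that do NOT match:
  92.212.179.224/27 (92.212.179.224 - 92.212.179.255) does not contain 92.212.51.230
  93.212.48.0/22 (93.212.48.0 - 93.212.51.255) does not contain 92.212.51.230
  92.213.32.0/19 (92.213.32.0 - 92.213.63.255) does not contain 92.212.51.230
  92.212.0.0/19 (92.212.0.0 - 92.212.31.255) does not contain 92.212.51.230
  92.212.128.0/18 (92.212.128.0 - 92.212.191.255) does not contain 92.212.51.230
  92.208.0.0/16 (92.208.0.0 - 92.208.255.255) does not contain 92.212.51.230
  92.196.0.0/15 (92.196.0.0 - 92.197.255.255) does not contain 92.212.51.230
  92.240.0.0/12 (92.240.0.0 - 92.255.255.255) does not contain 92.212.51.230
Longest matching prefix is /11 -> interface port3.

port3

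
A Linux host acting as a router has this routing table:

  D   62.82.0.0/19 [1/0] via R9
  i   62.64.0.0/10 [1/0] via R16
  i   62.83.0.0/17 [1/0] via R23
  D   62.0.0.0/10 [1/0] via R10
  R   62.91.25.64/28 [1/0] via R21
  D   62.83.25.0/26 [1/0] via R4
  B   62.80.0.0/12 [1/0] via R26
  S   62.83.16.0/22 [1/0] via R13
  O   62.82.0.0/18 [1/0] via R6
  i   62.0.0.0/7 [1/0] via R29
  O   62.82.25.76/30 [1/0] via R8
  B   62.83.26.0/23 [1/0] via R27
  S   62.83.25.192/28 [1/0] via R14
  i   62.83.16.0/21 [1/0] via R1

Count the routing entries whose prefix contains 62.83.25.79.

Prefixes containing 62.83.25.79:
  62.0.0.0/7 (62.0.0.0 - 63.255.255.255)
  62.64.0.0/10 (62.64.0.0 - 62.127.255.255)
  62.80.0.0/12 (62.80.0.0 - 62.95.255.255)
  62.83.0.0/17 (62.83.0.0 - 62.83.127.255)
Total matching entries: 4.

4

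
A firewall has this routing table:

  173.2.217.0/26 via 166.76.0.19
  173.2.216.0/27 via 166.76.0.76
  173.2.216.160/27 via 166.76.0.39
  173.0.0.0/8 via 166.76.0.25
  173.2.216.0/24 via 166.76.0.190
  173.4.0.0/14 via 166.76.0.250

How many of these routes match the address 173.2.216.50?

2

Prefixes containing 173.2.216.50:
  173.0.0.0/8 (173.0.0.0 - 173.255.255.255)
  173.2.216.0/24 (173.2.216.0 - 173.2.216.255)
Total matching entries: 2.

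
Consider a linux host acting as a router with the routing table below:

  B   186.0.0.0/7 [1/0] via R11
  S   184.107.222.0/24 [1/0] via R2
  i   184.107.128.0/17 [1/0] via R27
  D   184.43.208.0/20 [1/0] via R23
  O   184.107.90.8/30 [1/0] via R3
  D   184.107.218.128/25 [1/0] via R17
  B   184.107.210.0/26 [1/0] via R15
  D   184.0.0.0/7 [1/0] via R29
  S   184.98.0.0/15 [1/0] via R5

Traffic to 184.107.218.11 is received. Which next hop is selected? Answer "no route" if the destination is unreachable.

Routes whose prefix contains 184.107.218.11:
  184.0.0.0/7 (184.0.0.0 - 185.255.255.255) -> R29
  184.107.128.0/17 (184.107.128.0 - 184.107.255.255) -> R27
More-specific entries that do NOT match:
  184.107.90.8/30 (184.107.90.8 - 184.107.90.11) does not contain 184.107.218.11
  184.107.210.0/26 (184.107.210.0 - 184.107.210.63) does not contain 184.107.218.11
  184.107.218.128/25 (184.107.218.128 - 184.107.218.255) does not contain 184.107.218.11
  184.107.222.0/24 (184.107.222.0 - 184.107.222.255) does not contain 184.107.218.11
  184.43.208.0/20 (184.43.208.0 - 184.43.223.255) does not contain 184.107.218.11
Longest matching prefix is /17 -> next hop R27.

R27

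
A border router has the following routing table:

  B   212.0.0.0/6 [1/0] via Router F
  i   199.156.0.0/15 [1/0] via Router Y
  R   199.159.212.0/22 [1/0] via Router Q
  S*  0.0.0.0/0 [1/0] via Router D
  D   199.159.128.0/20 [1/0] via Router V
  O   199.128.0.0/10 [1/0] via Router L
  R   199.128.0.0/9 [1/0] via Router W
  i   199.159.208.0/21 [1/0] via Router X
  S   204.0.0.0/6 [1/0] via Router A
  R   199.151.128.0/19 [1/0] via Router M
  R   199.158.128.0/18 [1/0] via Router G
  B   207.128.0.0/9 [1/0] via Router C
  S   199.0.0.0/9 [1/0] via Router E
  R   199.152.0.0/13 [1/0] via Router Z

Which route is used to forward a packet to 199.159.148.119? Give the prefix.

Entries matching 199.159.148.119:
  0.0.0.0/0 (default, matches everything)
  199.128.0.0/9 (199.128.0.0 - 199.255.255.255)
  199.128.0.0/10 (199.128.0.0 - 199.191.255.255)
  199.152.0.0/13 (199.152.0.0 - 199.159.255.255)
Most specific is 199.152.0.0/13.

199.152.0.0/13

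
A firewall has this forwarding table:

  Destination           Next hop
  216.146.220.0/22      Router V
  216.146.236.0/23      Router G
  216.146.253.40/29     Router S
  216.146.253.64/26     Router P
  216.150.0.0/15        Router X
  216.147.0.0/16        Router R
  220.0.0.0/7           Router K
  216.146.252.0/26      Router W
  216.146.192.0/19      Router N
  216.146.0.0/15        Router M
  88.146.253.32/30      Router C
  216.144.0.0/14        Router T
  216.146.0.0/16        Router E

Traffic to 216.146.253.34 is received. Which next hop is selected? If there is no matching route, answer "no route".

Routes whose prefix contains 216.146.253.34:
  216.144.0.0/14 (216.144.0.0 - 216.147.255.255) -> Router T
  216.146.0.0/15 (216.146.0.0 - 216.147.255.255) -> Router M
  216.146.0.0/16 (216.146.0.0 - 216.146.255.255) -> Router E
More-specific entries that do NOT match:
  88.146.253.32/30 (88.146.253.32 - 88.146.253.35) does not contain 216.146.253.34
  216.146.253.40/29 (216.146.253.40 - 216.146.253.47) does not contain 216.146.253.34
  216.146.253.64/26 (216.146.253.64 - 216.146.253.127) does not contain 216.146.253.34
  216.146.252.0/26 (216.146.252.0 - 216.146.252.63) does not contain 216.146.253.34
  216.146.236.0/23 (216.146.236.0 - 216.146.237.255) does not contain 216.146.253.34
  216.146.220.0/22 (216.146.220.0 - 216.146.223.255) does not contain 216.146.253.34
  216.146.192.0/19 (216.146.192.0 - 216.146.223.255) does not contain 216.146.253.34
Longest matching prefix is /16 -> next hop Router E.

Router E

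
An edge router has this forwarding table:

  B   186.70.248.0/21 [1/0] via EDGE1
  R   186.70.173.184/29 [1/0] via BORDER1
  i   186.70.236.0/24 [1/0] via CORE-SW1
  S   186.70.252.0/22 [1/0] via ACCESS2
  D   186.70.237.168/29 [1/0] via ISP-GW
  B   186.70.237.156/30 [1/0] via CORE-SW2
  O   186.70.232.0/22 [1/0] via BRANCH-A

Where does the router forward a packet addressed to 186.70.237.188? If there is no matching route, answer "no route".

No entry's prefix contains 186.70.237.188; there is no default route.

no route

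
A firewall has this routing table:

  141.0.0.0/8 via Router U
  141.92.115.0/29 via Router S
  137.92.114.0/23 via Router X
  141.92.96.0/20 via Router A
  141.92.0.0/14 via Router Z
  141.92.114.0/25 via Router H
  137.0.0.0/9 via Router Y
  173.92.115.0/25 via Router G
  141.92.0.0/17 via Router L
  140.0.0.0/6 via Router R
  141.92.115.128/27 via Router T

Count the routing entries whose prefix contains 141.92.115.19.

Prefixes containing 141.92.115.19:
  140.0.0.0/6 (140.0.0.0 - 143.255.255.255)
  141.0.0.0/8 (141.0.0.0 - 141.255.255.255)
  141.92.0.0/14 (141.92.0.0 - 141.95.255.255)
  141.92.0.0/17 (141.92.0.0 - 141.92.127.255)
Total matching entries: 4.

4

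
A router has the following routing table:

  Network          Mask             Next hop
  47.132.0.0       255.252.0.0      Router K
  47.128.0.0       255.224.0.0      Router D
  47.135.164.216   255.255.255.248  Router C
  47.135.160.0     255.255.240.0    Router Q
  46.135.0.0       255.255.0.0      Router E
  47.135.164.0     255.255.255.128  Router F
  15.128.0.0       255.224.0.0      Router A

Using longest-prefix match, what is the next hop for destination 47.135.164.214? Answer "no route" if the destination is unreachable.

Routes whose prefix contains 47.135.164.214:
  47.128.0.0/11 (47.128.0.0 - 47.159.255.255) -> Router D
  47.132.0.0/14 (47.132.0.0 - 47.135.255.255) -> Router K
  47.135.160.0/20 (47.135.160.0 - 47.135.175.255) -> Router Q
More-specific entries that do NOT match:
  47.135.164.216/29 (47.135.164.216 - 47.135.164.223) does not contain 47.135.164.214
  47.135.164.0/25 (47.135.164.0 - 47.135.164.127) does not contain 47.135.164.214
Longest matching prefix is /20 -> next hop Router Q.

Router Q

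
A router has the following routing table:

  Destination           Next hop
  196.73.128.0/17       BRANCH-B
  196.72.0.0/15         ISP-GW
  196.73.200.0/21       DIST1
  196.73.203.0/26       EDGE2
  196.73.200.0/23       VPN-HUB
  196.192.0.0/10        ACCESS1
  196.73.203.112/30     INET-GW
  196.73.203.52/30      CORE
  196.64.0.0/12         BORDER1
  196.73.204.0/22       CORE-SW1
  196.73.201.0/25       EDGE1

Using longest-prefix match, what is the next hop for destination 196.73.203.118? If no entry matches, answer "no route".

DIST1

Routes whose prefix contains 196.73.203.118:
  196.64.0.0/12 (196.64.0.0 - 196.79.255.255) -> BORDER1
  196.72.0.0/15 (196.72.0.0 - 196.73.255.255) -> ISP-GW
  196.73.128.0/17 (196.73.128.0 - 196.73.255.255) -> BRANCH-B
  196.73.200.0/21 (196.73.200.0 - 196.73.207.255) -> DIST1
More-specific entries that do NOT match:
  196.73.203.112/30 (196.73.203.112 - 196.73.203.115) does not contain 196.73.203.118
  196.73.203.52/30 (196.73.203.52 - 196.73.203.55) does not contain 196.73.203.118
  196.73.203.0/26 (196.73.203.0 - 196.73.203.63) does not contain 196.73.203.118
  196.73.201.0/25 (196.73.201.0 - 196.73.201.127) does not contain 196.73.203.118
  196.73.200.0/23 (196.73.200.0 - 196.73.201.255) does not contain 196.73.203.118
  196.73.204.0/22 (196.73.204.0 - 196.73.207.255) does not contain 196.73.203.118
Longest matching prefix is /21 -> next hop DIST1.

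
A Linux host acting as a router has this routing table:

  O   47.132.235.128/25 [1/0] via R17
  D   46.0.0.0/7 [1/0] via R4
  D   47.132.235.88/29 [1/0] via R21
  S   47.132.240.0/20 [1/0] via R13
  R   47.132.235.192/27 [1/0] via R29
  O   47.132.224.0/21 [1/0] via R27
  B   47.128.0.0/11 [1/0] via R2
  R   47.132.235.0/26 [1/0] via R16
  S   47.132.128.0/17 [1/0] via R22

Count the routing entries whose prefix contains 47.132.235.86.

Prefixes containing 47.132.235.86:
  46.0.0.0/7 (46.0.0.0 - 47.255.255.255)
  47.128.0.0/11 (47.128.0.0 - 47.159.255.255)
  47.132.128.0/17 (47.132.128.0 - 47.132.255.255)
Total matching entries: 3.

3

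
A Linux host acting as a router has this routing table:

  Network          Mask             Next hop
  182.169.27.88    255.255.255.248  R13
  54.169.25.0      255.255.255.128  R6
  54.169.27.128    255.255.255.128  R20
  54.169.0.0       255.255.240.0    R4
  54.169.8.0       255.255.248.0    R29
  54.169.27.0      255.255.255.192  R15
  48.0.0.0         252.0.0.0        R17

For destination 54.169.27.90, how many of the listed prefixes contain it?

0

No listed prefix contains 54.169.27.90.
Total matching entries: 0.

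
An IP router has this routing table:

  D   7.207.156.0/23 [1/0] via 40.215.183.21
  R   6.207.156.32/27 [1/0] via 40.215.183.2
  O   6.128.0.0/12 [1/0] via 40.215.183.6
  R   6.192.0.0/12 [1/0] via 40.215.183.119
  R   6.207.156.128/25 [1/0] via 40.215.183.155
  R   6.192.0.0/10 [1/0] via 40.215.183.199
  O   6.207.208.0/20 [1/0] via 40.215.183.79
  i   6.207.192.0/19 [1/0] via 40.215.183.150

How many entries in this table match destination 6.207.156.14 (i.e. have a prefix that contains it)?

Prefixes containing 6.207.156.14:
  6.192.0.0/10 (6.192.0.0 - 6.255.255.255)
  6.192.0.0/12 (6.192.0.0 - 6.207.255.255)
Total matching entries: 2.

2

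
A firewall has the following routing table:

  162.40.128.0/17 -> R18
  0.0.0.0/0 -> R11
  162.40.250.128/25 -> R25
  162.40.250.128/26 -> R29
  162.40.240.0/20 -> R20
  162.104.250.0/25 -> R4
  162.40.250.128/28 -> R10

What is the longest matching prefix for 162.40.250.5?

162.40.240.0/20

Entries matching 162.40.250.5:
  0.0.0.0/0 (default, matches everything)
  162.40.128.0/17 (162.40.128.0 - 162.40.255.255)
  162.40.240.0/20 (162.40.240.0 - 162.40.255.255)
Most specific is 162.40.240.0/20.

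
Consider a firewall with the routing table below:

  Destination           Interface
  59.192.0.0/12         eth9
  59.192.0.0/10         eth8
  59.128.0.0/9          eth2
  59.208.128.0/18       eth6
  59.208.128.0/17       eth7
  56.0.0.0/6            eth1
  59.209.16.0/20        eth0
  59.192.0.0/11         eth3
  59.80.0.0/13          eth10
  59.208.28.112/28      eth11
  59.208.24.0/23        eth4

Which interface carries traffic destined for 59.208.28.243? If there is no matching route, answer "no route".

Routes whose prefix contains 59.208.28.243:
  56.0.0.0/6 (56.0.0.0 - 59.255.255.255) -> eth1
  59.128.0.0/9 (59.128.0.0 - 59.255.255.255) -> eth2
  59.192.0.0/10 (59.192.0.0 - 59.255.255.255) -> eth8
  59.192.0.0/11 (59.192.0.0 - 59.223.255.255) -> eth3
More-specific entries that do NOT match:
  59.208.28.112/28 (59.208.28.112 - 59.208.28.127) does not contain 59.208.28.243
  59.208.24.0/23 (59.208.24.0 - 59.208.25.255) does not contain 59.208.28.243
  59.209.16.0/20 (59.209.16.0 - 59.209.31.255) does not contain 59.208.28.243
  59.208.128.0/18 (59.208.128.0 - 59.208.191.255) does not contain 59.208.28.243
  59.208.128.0/17 (59.208.128.0 - 59.208.255.255) does not contain 59.208.28.243
  59.80.0.0/13 (59.80.0.0 - 59.87.255.255) does not contain 59.208.28.243
  59.192.0.0/12 (59.192.0.0 - 59.207.255.255) does not contain 59.208.28.243
Longest matching prefix is /11 -> interface eth3.

eth3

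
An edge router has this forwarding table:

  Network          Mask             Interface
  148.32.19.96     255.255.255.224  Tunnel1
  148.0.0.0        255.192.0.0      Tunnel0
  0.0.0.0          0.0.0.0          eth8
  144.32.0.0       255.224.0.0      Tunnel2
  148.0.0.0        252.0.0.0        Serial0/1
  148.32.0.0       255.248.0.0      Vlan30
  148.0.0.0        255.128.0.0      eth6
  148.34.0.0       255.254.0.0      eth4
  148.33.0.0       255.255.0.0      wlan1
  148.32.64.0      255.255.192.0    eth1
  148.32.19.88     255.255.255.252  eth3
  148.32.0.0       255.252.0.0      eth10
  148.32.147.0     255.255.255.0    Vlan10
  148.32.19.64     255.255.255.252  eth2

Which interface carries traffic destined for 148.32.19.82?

Routes whose prefix contains 148.32.19.82:
  0.0.0.0/0 (default, matches everything) -> eth8
  148.0.0.0/6 (148.0.0.0 - 151.255.255.255) -> Serial0/1
  148.0.0.0/9 (148.0.0.0 - 148.127.255.255) -> eth6
  148.0.0.0/10 (148.0.0.0 - 148.63.255.255) -> Tunnel0
  148.32.0.0/13 (148.32.0.0 - 148.39.255.255) -> Vlan30
  148.32.0.0/14 (148.32.0.0 - 148.35.255.255) -> eth10
More-specific entries that do NOT match:
  148.32.19.88/30 (148.32.19.88 - 148.32.19.91) does not contain 148.32.19.82
  148.32.19.64/30 (148.32.19.64 - 148.32.19.67) does not contain 148.32.19.82
  148.32.19.96/27 (148.32.19.96 - 148.32.19.127) does not contain 148.32.19.82
  148.32.147.0/24 (148.32.147.0 - 148.32.147.255) does not contain 148.32.19.82
  148.32.64.0/18 (148.32.64.0 - 148.32.127.255) does not contain 148.32.19.82
  148.33.0.0/16 (148.33.0.0 - 148.33.255.255) does not contain 148.32.19.82
  148.34.0.0/15 (148.34.0.0 - 148.35.255.255) does not contain 148.32.19.82
Longest matching prefix is /14 -> interface eth10.

eth10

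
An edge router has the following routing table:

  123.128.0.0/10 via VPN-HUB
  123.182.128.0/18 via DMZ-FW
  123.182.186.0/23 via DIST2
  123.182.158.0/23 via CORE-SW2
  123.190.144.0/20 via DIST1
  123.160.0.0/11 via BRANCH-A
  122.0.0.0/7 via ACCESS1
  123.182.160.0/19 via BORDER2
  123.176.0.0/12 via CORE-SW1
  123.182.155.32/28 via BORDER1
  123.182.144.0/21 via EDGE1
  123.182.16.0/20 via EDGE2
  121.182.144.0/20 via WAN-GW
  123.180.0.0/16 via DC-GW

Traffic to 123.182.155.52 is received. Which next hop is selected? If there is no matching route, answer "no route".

DMZ-FW

Routes whose prefix contains 123.182.155.52:
  122.0.0.0/7 (122.0.0.0 - 123.255.255.255) -> ACCESS1
  123.128.0.0/10 (123.128.0.0 - 123.191.255.255) -> VPN-HUB
  123.160.0.0/11 (123.160.0.0 - 123.191.255.255) -> BRANCH-A
  123.176.0.0/12 (123.176.0.0 - 123.191.255.255) -> CORE-SW1
  123.182.128.0/18 (123.182.128.0 - 123.182.191.255) -> DMZ-FW
More-specific entries that do NOT match:
  123.182.155.32/28 (123.182.155.32 - 123.182.155.47) does not contain 123.182.155.52
  123.182.186.0/23 (123.182.186.0 - 123.182.187.255) does not contain 123.182.155.52
  123.182.158.0/23 (123.182.158.0 - 123.182.159.255) does not contain 123.182.155.52
  123.182.144.0/21 (123.182.144.0 - 123.182.151.255) does not contain 123.182.155.52
  123.190.144.0/20 (123.190.144.0 - 123.190.159.255) does not contain 123.182.155.52
  123.182.16.0/20 (123.182.16.0 - 123.182.31.255) does not contain 123.182.155.52
  121.182.144.0/20 (121.182.144.0 - 121.182.159.255) does not contain 123.182.155.52
  123.182.160.0/19 (123.182.160.0 - 123.182.191.255) does not contain 123.182.155.52
Longest matching prefix is /18 -> next hop DMZ-FW.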